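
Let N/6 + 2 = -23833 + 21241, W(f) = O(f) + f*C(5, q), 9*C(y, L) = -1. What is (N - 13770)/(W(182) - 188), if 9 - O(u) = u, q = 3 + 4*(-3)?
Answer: 264006/3431 ≈ 76.947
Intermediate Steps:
q = -9 (q = 3 - 12 = -9)
C(y, L) = -⅑ (C(y, L) = (⅑)*(-1) = -⅑)
O(u) = 9 - u
W(f) = 9 - 10*f/9 (W(f) = (9 - f) + f*(-⅑) = (9 - f) - f/9 = 9 - 10*f/9)
N = -15564 (N = -12 + 6*(-23833 + 21241) = -12 + 6*(-2592) = -12 - 15552 = -15564)
(N - 13770)/(W(182) - 188) = (-15564 - 13770)/((9 - 10/9*182) - 188) = -29334/((9 - 1820/9) - 188) = -29334/(-1739/9 - 188) = -29334/(-3431/9) = -29334*(-9/3431) = 264006/3431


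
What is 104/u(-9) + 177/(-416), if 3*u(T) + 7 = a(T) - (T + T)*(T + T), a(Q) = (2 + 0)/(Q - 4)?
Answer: -816427/596960 ≈ -1.3676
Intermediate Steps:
a(Q) = 2/(-4 + Q)
u(T) = -7/3 - 4*T²/3 + 2/(3*(-4 + T)) (u(T) = -7/3 + (2/(-4 + T) - (T + T)*(T + T))/3 = -7/3 + (2/(-4 + T) - 2*T*2*T)/3 = -7/3 + (2/(-4 + T) - 4*T²)/3 = -7/3 + (-4*T² + 2/(-4 + T))/3 = -7/3 + (-4*T²/3 + 2/(3*(-4 + T))) = -7/3 - 4*T²/3 + 2/(3*(-4 + T)))
104/u(-9) + 177/(-416) = 104/(((2 - (-4 - 9)*(7 + 4*(-9)²))/(3*(-4 - 9)))) + 177/(-416) = 104/(((⅓)*(2 - 1*(-13)*(7 + 4*81))/(-13))) + 177*(-1/416) = 104/(((⅓)*(-1/13)*(2 - 1*(-13)*(7 + 324)))) - 177/416 = 104/(((⅓)*(-1/13)*(2 - 1*(-13)*331))) - 177/416 = 104/(((⅓)*(-1/13)*(2 + 4303))) - 177/416 = 104/(((⅓)*(-1/13)*4305)) - 177/416 = 104/(-1435/13) - 177/416 = 104*(-13/1435) - 177/416 = -1352/1435 - 177/416 = -816427/596960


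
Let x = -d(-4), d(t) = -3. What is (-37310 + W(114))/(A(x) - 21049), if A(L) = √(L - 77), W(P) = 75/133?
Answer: 271294547/153057255 + 90221*I*√74/1071400785 ≈ 1.7725 + 0.00072439*I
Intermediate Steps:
W(P) = 75/133 (W(P) = 75*(1/133) = 75/133)
x = 3 (x = -1*(-3) = 3)
A(L) = √(-77 + L)
(-37310 + W(114))/(A(x) - 21049) = (-37310 + 75/133)/(√(-77 + 3) - 21049) = -4962155/(133*(√(-74) - 21049)) = -4962155/(133*(I*√74 - 21049)) = -4962155/(133*(-21049 + I*√74))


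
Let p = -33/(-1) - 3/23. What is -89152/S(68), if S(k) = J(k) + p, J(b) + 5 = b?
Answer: -292928/315 ≈ -929.93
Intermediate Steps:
J(b) = -5 + b
p = 756/23 (p = -33*(-1) - 3*1/23 = 33 - 3/23 = 756/23 ≈ 32.870)
S(k) = 641/23 + k (S(k) = (-5 + k) + 756/23 = 641/23 + k)
-89152/S(68) = -89152/(641/23 + 68) = -89152/2205/23 = -89152*23/2205 = -292928/315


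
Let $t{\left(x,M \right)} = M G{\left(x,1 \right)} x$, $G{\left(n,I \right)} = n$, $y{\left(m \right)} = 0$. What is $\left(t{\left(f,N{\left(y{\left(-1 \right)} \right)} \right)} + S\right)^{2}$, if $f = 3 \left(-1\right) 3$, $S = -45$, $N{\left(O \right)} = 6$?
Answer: $194481$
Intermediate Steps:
$f = -9$ ($f = \left(-3\right) 3 = -9$)
$t{\left(x,M \right)} = M x^{2}$ ($t{\left(x,M \right)} = M x x = M x^{2}$)
$\left(t{\left(f,N{\left(y{\left(-1 \right)} \right)} \right)} + S\right)^{2} = \left(6 \left(-9\right)^{2} - 45\right)^{2} = \left(6 \cdot 81 - 45\right)^{2} = \left(486 - 45\right)^{2} = 441^{2} = 194481$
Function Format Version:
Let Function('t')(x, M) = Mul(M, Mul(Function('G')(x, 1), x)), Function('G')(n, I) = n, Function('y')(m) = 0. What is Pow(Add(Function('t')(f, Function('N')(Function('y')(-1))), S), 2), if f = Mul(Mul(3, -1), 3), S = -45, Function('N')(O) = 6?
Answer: 194481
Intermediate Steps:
f = -9 (f = Mul(-3, 3) = -9)
Function('t')(x, M) = Mul(M, Pow(x, 2)) (Function('t')(x, M) = Mul(M, Mul(x, x)) = Mul(M, Pow(x, 2)))
Pow(Add(Function('t')(f, Function('N')(Function('y')(-1))), S), 2) = Pow(Add(Mul(6, Pow(-9, 2)), -45), 2) = Pow(Add(Mul(6, 81), -45), 2) = Pow(Add(486, -45), 2) = Pow(441, 2) = 194481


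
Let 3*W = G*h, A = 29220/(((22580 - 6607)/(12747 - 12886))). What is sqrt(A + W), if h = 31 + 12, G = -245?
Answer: I*sqrt(8647476876105)/47919 ≈ 61.367*I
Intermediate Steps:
h = 43
A = -4061580/15973 (A = 29220/((15973/(-139))) = 29220/((15973*(-1/139))) = 29220/(-15973/139) = 29220*(-139/15973) = -4061580/15973 ≈ -254.28)
W = -10535/3 (W = (-245*43)/3 = (1/3)*(-10535) = -10535/3 ≈ -3511.7)
sqrt(A + W) = sqrt(-4061580/15973 - 10535/3) = sqrt(-180460295/47919) = I*sqrt(8647476876105)/47919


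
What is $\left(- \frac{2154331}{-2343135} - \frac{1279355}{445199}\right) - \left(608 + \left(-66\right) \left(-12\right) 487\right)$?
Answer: $- \frac{402987789461326936}{1043161358865} \approx -3.8631 \cdot 10^{5}$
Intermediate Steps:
$\left(- \frac{2154331}{-2343135} - \frac{1279355}{445199}\right) - \left(608 + \left(-66\right) \left(-12\right) 487\right) = \left(\left(-2154331\right) \left(- \frac{1}{2343135}\right) - \frac{1279355}{445199}\right) - \left(608 + 792 \cdot 487\right) = \left(\frac{2154331}{2343135} - \frac{1279355}{445199}\right) - \left(608 + 385704\right) = - \frac{2038595471056}{1043161358865} - 386312 = - \frac{402987789461326936}{1043161358865}$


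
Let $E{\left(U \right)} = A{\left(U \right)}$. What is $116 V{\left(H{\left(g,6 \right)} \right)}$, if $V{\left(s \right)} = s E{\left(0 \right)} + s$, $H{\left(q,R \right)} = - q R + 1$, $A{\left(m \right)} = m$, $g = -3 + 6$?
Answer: $-1972$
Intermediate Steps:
$g = 3$
$E{\left(U \right)} = U$
$H{\left(q,R \right)} = 1 - R q$ ($H{\left(q,R \right)} = - R q + 1 = 1 - R q$)
$V{\left(s \right)} = s$ ($V{\left(s \right)} = s 0 + s = 0 + s = s$)
$116 V{\left(H{\left(g,6 \right)} \right)} = 116 \left(1 - 6 \cdot 3\right) = 116 \left(1 - 18\right) = 116 \left(-17\right) = -1972$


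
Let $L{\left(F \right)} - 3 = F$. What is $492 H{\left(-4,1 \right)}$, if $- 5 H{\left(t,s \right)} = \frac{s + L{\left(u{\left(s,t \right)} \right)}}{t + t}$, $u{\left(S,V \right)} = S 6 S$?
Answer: $123$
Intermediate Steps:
$u{\left(S,V \right)} = 6 S^{2}$ ($u{\left(S,V \right)} = 6 S S = 6 S^{2}$)
$L{\left(F \right)} = 3 + F$
$H{\left(t,s \right)} = - \frac{3 + s + 6 s^{2}}{10 t}$ ($H{\left(t,s \right)} = - \frac{\left(s + \left(3 + 6 s^{2}\right)\right) \frac{1}{t + t}}{5} = - \frac{\left(3 + s + 6 s^{2}\right) \frac{1}{2 t}}{5} = - \frac{\frac{1}{2} \frac{1}{t} \left(3 + s + 6 s^{2}\right)}{5} = - \frac{3 + s + 6 s^{2}}{10 t}$)
$492 H{\left(-4,1 \right)} = 492 \frac{-3 - 1 - 6 \cdot 1^{2}}{10 \left(-4\right)} = 492 \cdot \frac{1}{10} \left(- \frac{1}{4}\right) \left(-3 - 1 - 6\right) = 492 \cdot \frac{1}{10} \left(- \frac{1}{4}\right) \left(-10\right) = 492 \cdot \frac{1}{4} = 123$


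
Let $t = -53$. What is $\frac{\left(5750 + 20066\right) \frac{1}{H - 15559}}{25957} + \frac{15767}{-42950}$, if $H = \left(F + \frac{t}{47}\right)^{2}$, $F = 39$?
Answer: $- \frac{12772072382625989}{34785013634857650} \approx -0.36717$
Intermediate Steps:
$H = \frac{3168400}{2209}$ ($H = \left(39 - \frac{53}{47}\right)^{2} = \left(\frac{1780}{47}\right)^{2} = \frac{3168400}{2209} \approx 1434.3$)
$\frac{\left(5750 + 20066\right) \frac{1}{H - 15559}}{25957} + \frac{15767}{-42950} = \frac{\left(5750 + 20066\right) \frac{1}{\frac{3168400}{2209} - 15559}}{25957} + \frac{15767}{-42950} = \frac{25816}{- \frac{31201431}{2209}} \cdot \frac{1}{25957} + 15767 \left(- \frac{1}{42950}\right) = 25816 \left(- \frac{2209}{31201431}\right) \frac{1}{25957} - \frac{15767}{42950} = \left(- \frac{57027544}{31201431}\right) \frac{1}{25957} - \frac{15767}{42950} = - \frac{57027544}{809895544467} - \frac{15767}{42950} = - \frac{12772072382625989}{34785013634857650}$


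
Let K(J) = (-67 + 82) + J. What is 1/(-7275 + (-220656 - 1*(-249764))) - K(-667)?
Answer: 14235117/21833 ≈ 652.00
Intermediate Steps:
K(J) = 15 + J
1/(-7275 + (-220656 - 1*(-249764))) - K(-667) = 1/(-7275 + (-220656 - 1*(-249764))) - (15 - 667) = 1/(-7275 + (-220656 + 249764)) - 1*(-652) = 1/(-7275 + 29108) + 652 = 1/21833 + 652 = 14235117/21833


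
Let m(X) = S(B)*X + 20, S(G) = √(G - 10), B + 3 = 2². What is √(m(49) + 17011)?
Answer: √(17031 + 147*I) ≈ 130.5 + 0.5632*I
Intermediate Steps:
B = 1 (B = -3 + 2² = -3 + 4 = 1)
S(G) = √(-10 + G)
m(X) = 20 + 3*I*X (m(X) = √(-10 + 1)*X + 20 = √(-9)*X + 20 = (3*I)*X + 20 = 3*I*X + 20 = 20 + 3*I*X)
√(m(49) + 17011) = √((20 + 3*I*49) + 17011) = √((20 + 147*I) + 17011) = √(17031 + 147*I)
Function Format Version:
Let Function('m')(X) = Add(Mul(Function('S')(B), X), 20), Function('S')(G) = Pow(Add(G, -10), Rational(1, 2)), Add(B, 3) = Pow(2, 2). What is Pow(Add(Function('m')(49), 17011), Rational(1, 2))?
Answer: Pow(Add(17031, Mul(147, I)), Rational(1, 2)) ≈ Add(130.50, Mul(0.5632, I))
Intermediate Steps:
B = 1 (B = Add(-3, Pow(2, 2)) = Add(-3, 4) = 1)
Function('S')(G) = Pow(Add(-10, G), Rational(1, 2))
Function('m')(X) = Add(20, Mul(3, I, X)) (Function('m')(X) = Add(Mul(Pow(Add(-10, 1), Rational(1, 2)), X), 20) = Add(Mul(Pow(-9, Rational(1, 2)), X), 20) = Add(Mul(Mul(3, I), X), 20) = Add(Mul(3, I, X), 20) = Add(20, Mul(3, I, X)))
Pow(Add(Function('m')(49), 17011), Rational(1, 2)) = Pow(Add(Add(20, Mul(3, I, 49)), 17011), Rational(1, 2)) = Pow(Add(Add(20, Mul(147, I)), 17011), Rational(1, 2)) = Pow(Add(17031, Mul(147, I)), Rational(1, 2))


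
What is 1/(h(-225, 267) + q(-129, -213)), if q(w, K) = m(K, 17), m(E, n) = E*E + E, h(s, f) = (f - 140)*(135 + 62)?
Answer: 1/70175 ≈ 1.4250e-5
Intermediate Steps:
h(s, f) = -27580 + 197*f (h(s, f) = (-140 + f)*197 = -27580 + 197*f)
m(E, n) = E + E² (m(E, n) = E² + E = E + E²)
q(w, K) = K*(1 + K)
1/(h(-225, 267) + q(-129, -213)) = 1/((-27580 + 197*267) - 213*(1 - 213)) = 1/((-27580 + 52599) - 213*(-212)) = 1/(25019 + 45156) = 1/70175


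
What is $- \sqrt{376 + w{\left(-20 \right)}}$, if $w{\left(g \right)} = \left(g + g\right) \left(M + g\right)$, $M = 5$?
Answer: $- 4 \sqrt{61} \approx -31.241$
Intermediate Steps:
$w{\left(g \right)} = 2 g \left(5 + g\right)$ ($w{\left(g \right)} = \left(g + g\right) \left(5 + g\right) = 2 g \left(5 + g\right)$)
$- \sqrt{376 + w{\left(-20 \right)}} = - \sqrt{376 + 2 \left(-20\right) \left(5 - 20\right)} = - \sqrt{376 + 2 \left(-20\right) \left(-15\right)} = - \sqrt{376 + 600} = - \sqrt{976} = - 4 \sqrt{61}$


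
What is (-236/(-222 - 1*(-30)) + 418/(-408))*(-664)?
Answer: -13861/102 ≈ -135.89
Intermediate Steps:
(-236/(-222 - 1*(-30)) + 418/(-408))*(-664) = (-236/(-222 + 30) + 418*(-1/408))*(-664) = (-236/(-192) - 209/204)*(-664) = (-236*(-1/192) - 209/204)*(-664) = (59/48 - 209/204)*(-664) = (167/816)*(-664) = -13861/102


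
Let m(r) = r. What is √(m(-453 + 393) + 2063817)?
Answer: √2063757 ≈ 1436.6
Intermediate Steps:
√(m(-453 + 393) + 2063817) = √((-453 + 393) + 2063817) = √(-60 + 2063817) = √2063757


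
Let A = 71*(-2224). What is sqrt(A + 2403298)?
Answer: sqrt(2245394) ≈ 1498.5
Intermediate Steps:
A = -157904
sqrt(A + 2403298) = sqrt(-157904 + 2403298) = sqrt(2245394)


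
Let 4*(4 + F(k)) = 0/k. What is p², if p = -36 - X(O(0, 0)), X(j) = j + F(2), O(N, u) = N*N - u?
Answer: 1024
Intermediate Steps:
F(k) = -4 (F(k) = -4 + (0/k)/4 = -4 + (¼)*0 = -4 + 0 = -4)
O(N, u) = N² - u
X(j) = -4 + j (X(j) = j - 4 = -4 + j)
p = -32 (p = -36 - (-4 + (0² - 1*0)) = -36 - (-4 + (0 + 0)) = -36 - (-4 + 0) = -36 - 1*(-4) = -36 + 4 = -32)
p² = (-32)² = 1024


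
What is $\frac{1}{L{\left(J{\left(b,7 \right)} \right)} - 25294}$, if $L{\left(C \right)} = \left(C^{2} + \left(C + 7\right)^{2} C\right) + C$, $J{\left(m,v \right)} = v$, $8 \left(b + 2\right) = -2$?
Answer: $- \frac{1}{23866} \approx -4.1901 \cdot 10^{-5}$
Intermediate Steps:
$b = - \frac{9}{4}$ ($b = -2 + \frac{1}{8} \left(-2\right) = -2 - \frac{1}{4} = - \frac{9}{4} \approx -2.25$)
$L{\left(C \right)} = C + C^{2} + C \left(7 + C\right)^{2}$ ($L{\left(C \right)} = \left(C^{2} + \left(7 + C\right)^{2} C\right) + C = \left(C^{2} + C \left(7 + C\right)^{2}\right) + C = C + C^{2} + C \left(7 + C\right)^{2}$)
$\frac{1}{L{\left(J{\left(b,7 \right)} \right)} - 25294} = \frac{1}{7 \left(1 + 7 + \left(7 + 7\right)^{2}\right) - 25294} = \frac{1}{7 \left(1 + 7 + 14^{2}\right) - 25294} = \frac{1}{7 \left(1 + 7 + 196\right) - 25294} = \frac{1}{7 \cdot 204 - 25294} = \frac{1}{1428 - 25294} = \frac{1}{-23866} = - \frac{1}{23866}$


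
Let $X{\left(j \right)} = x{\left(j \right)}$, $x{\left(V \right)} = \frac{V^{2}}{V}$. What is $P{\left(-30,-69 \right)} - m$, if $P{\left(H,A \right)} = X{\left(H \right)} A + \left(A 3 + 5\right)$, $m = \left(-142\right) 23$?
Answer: $5134$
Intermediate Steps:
$m = -3266$
$x{\left(V \right)} = V$
$X{\left(j \right)} = j$
$P{\left(H,A \right)} = 5 + 3 A + A H$ ($P{\left(H,A \right)} = H A + \left(A 3 + 5\right) = A H + \left(3 A + 5\right) = A H + \left(5 + 3 A\right) = 5 + 3 A + A H$)
$P{\left(-30,-69 \right)} - m = \left(5 + 3 \left(-69\right) - -2070\right) - -3266 = \left(5 - 207 + 2070\right) + 3266 = 1868 + 3266 = 5134$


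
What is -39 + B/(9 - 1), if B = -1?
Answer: -313/8 ≈ -39.125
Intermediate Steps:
-39 + B/(9 - 1) = -39 - 1/(9 - 1) = -39 - 1/8 = -313/8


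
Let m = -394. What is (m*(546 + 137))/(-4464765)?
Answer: 269102/4464765 ≈ 0.060272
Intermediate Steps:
(m*(546 + 137))/(-4464765) = -394*(546 + 137)/(-4464765) = -394*683*(-1/4464765) = -269102*(-1/4464765) = 269102/4464765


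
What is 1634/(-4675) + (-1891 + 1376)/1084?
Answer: -4178881/5067700 ≈ -0.82461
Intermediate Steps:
1634/(-4675) + (-1891 + 1376)/1084 = 1634*(-1/4675) - 515*1/1084 = -1634/4675 - 515/1084 = -4178881/5067700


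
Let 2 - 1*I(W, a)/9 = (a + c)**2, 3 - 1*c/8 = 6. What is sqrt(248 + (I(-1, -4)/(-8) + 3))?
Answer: sqrt(4523)/2 ≈ 33.627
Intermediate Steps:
c = -24 (c = 24 - 8*6 = 24 - 48 = -24)
I(W, a) = 18 - 9*(-24 + a)**2 (I(W, a) = 18 - 9*(a - 24)**2 = 18 - 9*(-24 + a)**2)
sqrt(248 + (I(-1, -4)/(-8) + 3)) = sqrt(248 + ((18 - 9*(-24 - 4)**2)/(-8) + 3)) = sqrt(248 + ((18 - 9*(-28)**2)*(-1/8) + 3)) = sqrt(248 + ((18 - 9*784)*(-1/8) + 3)) = sqrt(248 + ((18 - 7056)*(-1/8) + 3)) = sqrt(248 + (-7038*(-1/8) + 3)) = sqrt(248 + (3519/4 + 3)) = sqrt(248 + 3531/4) = sqrt(4523/4) = sqrt(4523)/2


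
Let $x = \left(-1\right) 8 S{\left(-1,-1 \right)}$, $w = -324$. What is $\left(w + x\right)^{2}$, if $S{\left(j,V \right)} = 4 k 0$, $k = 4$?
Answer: $104976$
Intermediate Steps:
$S{\left(j,V \right)} = 0$ ($S{\left(j,V \right)} = 4 \cdot 4 \cdot 0 = 16 \cdot 0 = 0$)
$x = 0$ ($x = \left(-1\right) 8 \cdot 0 = \left(-8\right) 0 = 0$)
$\left(w + x\right)^{2} = \left(-324 + 0\right)^{2} = \left(-324\right)^{2} = 104976$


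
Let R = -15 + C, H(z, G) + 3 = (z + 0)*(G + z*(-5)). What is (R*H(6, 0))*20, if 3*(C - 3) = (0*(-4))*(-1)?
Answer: 43920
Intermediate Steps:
C = 3 (C = 3 + ((0*(-4))*(-1))/3 = 3 + (0*(-1))/3 = 3 + (⅓)*0 = 3 + 0 = 3)
H(z, G) = -3 + z*(G - 5*z) (H(z, G) = -3 + (z + 0)*(G + z*(-5)) = -3 + z*(G - 5*z))
R = -12 (R = -15 + 3 = -12)
(R*H(6, 0))*20 = -12*(-3 - 5*6² + 0*6)*20 = -12*(-3 - 5*36 + 0)*20 = -12*(-3 - 180 + 0)*20 = -12*(-183)*20 = 2196*20 = 43920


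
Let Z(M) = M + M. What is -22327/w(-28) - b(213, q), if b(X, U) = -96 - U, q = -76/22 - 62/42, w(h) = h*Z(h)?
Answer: 3975497/51744 ≈ 76.830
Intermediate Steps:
Z(M) = 2*M
w(h) = 2*h**2 (w(h) = h*(2*h) = 2*h**2)
q = -1139/231 (q = -76*1/22 - 62*1/42 = -38/11 - 31/21 = -1139/231 ≈ -4.9307)
-22327/w(-28) - b(213, q) = -22327/(2*(-28)**2) - (-96 - 1*(-1139/231)) = -22327/(2*784) - (-96 + 1139/231) = -22327/1568 - 1*(-21037/231) = -22327*1/1568 + 21037/231 = -22327/1568 + 21037/231 = 3975497/51744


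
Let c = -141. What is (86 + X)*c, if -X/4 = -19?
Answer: -22842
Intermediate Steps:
X = 76 (X = -4*(-19) = 76)
(86 + X)*c = (86 + 76)*(-141) = 162*(-141) = -22842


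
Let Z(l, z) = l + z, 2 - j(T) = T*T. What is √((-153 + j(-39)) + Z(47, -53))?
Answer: I*√1678 ≈ 40.963*I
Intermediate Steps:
j(T) = 2 - T² (j(T) = 2 - T*T = 2 - T²)
√((-153 + j(-39)) + Z(47, -53)) = √((-153 + (2 - 1*(-39)²)) + (47 - 53)) = √((-153 + (2 - 1*1521)) - 6) = √((-153 + (2 - 1521)) - 6) = √((-153 - 1519) - 6) = √(-1672 - 6) = √(-1678) = I*√1678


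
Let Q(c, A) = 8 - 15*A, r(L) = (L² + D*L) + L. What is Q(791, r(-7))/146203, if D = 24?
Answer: 1898/146203 ≈ 0.012982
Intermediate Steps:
r(L) = L² + 25*L (r(L) = (L² + 24*L) + L = L² + 25*L)
Q(791, r(-7))/146203 = (8 - (-105)*(25 - 7))/146203 = (8 - (-105)*18)*(1/146203) = (8 - 15*(-126))*(1/146203) = (8 + 1890)*(1/146203) = 1898*(1/146203) = 1898/146203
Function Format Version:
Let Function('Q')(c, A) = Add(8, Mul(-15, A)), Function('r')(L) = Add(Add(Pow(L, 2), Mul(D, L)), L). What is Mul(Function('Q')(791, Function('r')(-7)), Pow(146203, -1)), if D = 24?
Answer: Rational(1898, 146203) ≈ 0.012982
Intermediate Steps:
Function('r')(L) = Add(Pow(L, 2), Mul(25, L)) (Function('r')(L) = Add(Add(Pow(L, 2), Mul(24, L)), L) = Add(Pow(L, 2), Mul(25, L)))
Mul(Function('Q')(791, Function('r')(-7)), Pow(146203, -1)) = Mul(Add(8, Mul(-15, Mul(-7, Add(25, -7)))), Pow(146203, -1)) = Mul(Add(8, Mul(-15, Mul(-7, 18))), Rational(1, 146203)) = Mul(Add(8, Mul(-15, -126)), Rational(1, 146203)) = Mul(Add(8, 1890), Rational(1, 146203)) = Mul(1898, Rational(1, 146203)) = Rational(1898, 146203)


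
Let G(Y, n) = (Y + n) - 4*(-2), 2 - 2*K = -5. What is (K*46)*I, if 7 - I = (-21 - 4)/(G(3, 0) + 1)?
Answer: 17549/12 ≈ 1462.4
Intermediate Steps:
K = 7/2 (K = 1 - ½*(-5) = 1 + 5/2 = 7/2 ≈ 3.5000)
G(Y, n) = 8 + Y + n (G(Y, n) = (Y + n) + 8 = 8 + Y + n)
I = 109/12 (I = 7 - (-21 - 4)/((8 + 3 + 0) + 1) = 7 - (-25)/(11 + 1) = 7 - (-25)/12 = 7 - 1*(-25/12) = 7 + 25/12 = 109/12 ≈ 9.0833)
(K*46)*I = ((7/2)*46)*(109/12) = 161*(109/12) = 17549/12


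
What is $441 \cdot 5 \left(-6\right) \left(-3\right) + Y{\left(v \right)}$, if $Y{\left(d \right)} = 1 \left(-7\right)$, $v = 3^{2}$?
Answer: $39683$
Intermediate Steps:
$v = 9$
$Y{\left(d \right)} = -7$
$441 \cdot 5 \left(-6\right) \left(-3\right) + Y{\left(v \right)} = 441 \cdot 5 \left(-6\right) \left(-3\right) - 7 = 441 \left(\left(-30\right) \left(-3\right)\right) - 7 = 441 \cdot 90 - 7 = 39690 - 7 = 39683$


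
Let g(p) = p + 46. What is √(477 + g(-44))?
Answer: √479 ≈ 21.886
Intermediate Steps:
g(p) = 46 + p
√(477 + g(-44)) = √(477 + (46 - 44)) = √(477 + 2) = √479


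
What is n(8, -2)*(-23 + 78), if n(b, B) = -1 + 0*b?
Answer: -55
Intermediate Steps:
n(b, B) = -1 (n(b, B) = -1 + 0 = -1)
n(8, -2)*(-23 + 78) = -(-23 + 78) = -1*55 = -55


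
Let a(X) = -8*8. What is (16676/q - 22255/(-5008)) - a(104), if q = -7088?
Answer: 146626193/2218544 ≈ 66.091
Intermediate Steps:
a(X) = -64
(16676/q - 22255/(-5008)) - a(104) = (16676/(-7088) - 22255/(-5008)) - 1*(-64) = (16676*(-1/7088) - 22255*(-1/5008)) + 64 = (-4169/1772 + 22255/5008) + 64 = 4639377/2218544 + 64 = 146626193/2218544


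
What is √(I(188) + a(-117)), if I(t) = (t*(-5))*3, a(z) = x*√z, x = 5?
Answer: √(-2820 + 15*I*√13) ≈ 0.5092 + 53.106*I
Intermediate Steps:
a(z) = 5*√z
I(t) = -15*t (I(t) = -5*t*3 = -15*t)
√(I(188) + a(-117)) = √(-15*188 + 5*√(-117)) = √(-2820 + 5*(3*I*√13)) = √(-2820 + 15*I*√13)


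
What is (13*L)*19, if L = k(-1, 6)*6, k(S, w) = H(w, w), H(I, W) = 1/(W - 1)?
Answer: 1482/5 ≈ 296.40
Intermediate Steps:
H(I, W) = 1/(-1 + W)
k(S, w) = 1/(-1 + w)
L = 6/5 (L = 6/(-1 + 6) = 6/5 ≈ 1.2000)
(13*L)*19 = (13*(6/5))*19 = (78/5)*19 = 1482/5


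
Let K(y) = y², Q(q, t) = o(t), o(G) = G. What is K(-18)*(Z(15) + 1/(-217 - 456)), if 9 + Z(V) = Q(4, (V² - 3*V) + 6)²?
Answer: 7541764200/673 ≈ 1.1206e+7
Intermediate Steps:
Q(q, t) = t
Z(V) = -9 + (6 + V² - 3*V)² (Z(V) = -9 + ((V² - 3*V) + 6)² = -9 + (6 + V² - 3*V)²)
K(-18)*(Z(15) + 1/(-217 - 456)) = (-18)²*((-9 + (6 + 15² - 3*15)²) + 1/(-217 - 456)) = 324*((-9 + (6 + 225 - 45)²) + 1/(-673)) = 324*((-9 + 186²) - 1/673) = 324*((-9 + 34596) - 1/673) = 324*(34587 - 1/673) = 324*(23277050/673) = 7541764200/673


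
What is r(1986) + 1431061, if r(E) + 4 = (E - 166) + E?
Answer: 1434863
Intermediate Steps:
r(E) = -170 + 2*E (r(E) = -4 + ((E - 166) + E) = -4 + ((-166 + E) + E) = -4 + (-166 + 2*E) = -170 + 2*E)
r(1986) + 1431061 = (-170 + 2*1986) + 1431061 = (-170 + 3972) + 1431061 = 3802 + 1431061 = 1434863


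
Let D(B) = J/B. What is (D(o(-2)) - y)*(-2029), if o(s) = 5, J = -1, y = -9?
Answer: -89276/5 ≈ -17855.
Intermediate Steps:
D(B) = -1/B
(D(o(-2)) - y)*(-2029) = (-1/5 - 1*(-9))*(-2029) = (-1*⅕ + 9)*(-2029) = (-⅕ + 9)*(-2029) = (44/5)*(-2029) = -89276/5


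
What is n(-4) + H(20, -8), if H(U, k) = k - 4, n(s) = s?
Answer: -16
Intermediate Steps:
H(U, k) = -4 + k
n(-4) + H(20, -8) = -4 + (-4 - 8) = -4 - 12 = -16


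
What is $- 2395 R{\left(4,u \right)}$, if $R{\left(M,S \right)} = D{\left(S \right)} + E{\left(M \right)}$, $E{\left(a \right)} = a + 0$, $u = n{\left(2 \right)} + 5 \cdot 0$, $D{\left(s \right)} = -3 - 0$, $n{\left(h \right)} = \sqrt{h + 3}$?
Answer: $-2395$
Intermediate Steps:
$n{\left(h \right)} = \sqrt{3 + h}$
$D{\left(s \right)} = -3$ ($D{\left(s \right)} = -3 + 0 = -3$)
$u = \sqrt{5}$ ($u = \sqrt{3 + 2} + 5 \cdot 0 = \sqrt{5} + 0 = \sqrt{5} \approx 2.2361$)
$E{\left(a \right)} = a$
$R{\left(M,S \right)} = -3 + M$
$- 2395 R{\left(4,u \right)} = - 2395 \left(-3 + 4\right) = \left(-2395\right) 1 = -2395$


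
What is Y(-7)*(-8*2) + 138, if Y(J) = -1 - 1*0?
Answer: 154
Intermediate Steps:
Y(J) = -1 (Y(J) = -1 + 0 = -1)
Y(-7)*(-8*2) + 138 = -(-8)*2 + 138 = -1*(-16) + 138 = 16 + 138 = 154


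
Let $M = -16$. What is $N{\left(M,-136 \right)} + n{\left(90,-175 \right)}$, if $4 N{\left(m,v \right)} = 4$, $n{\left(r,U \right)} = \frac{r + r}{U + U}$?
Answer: $\frac{17}{35} \approx 0.48571$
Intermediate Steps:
$n{\left(r,U \right)} = \frac{r}{U}$ ($n{\left(r,U \right)} = \frac{2 r}{2 U} = 2 r \frac{1}{2 U} = \frac{r}{U}$)
$N{\left(m,v \right)} = 1$ ($N{\left(m,v \right)} = \frac{1}{4} \cdot 4 = 1$)
$N{\left(M,-136 \right)} + n{\left(90,-175 \right)} = 1 + \frac{90}{-175} = 1 + 90 \left(- \frac{1}{175}\right) = 1 - \frac{18}{35} = \frac{17}{35}$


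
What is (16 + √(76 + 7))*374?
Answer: 5984 + 374*√83 ≈ 9391.3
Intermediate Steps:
(16 + √(76 + 7))*374 = (16 + √83)*374 = 5984 + 374*√83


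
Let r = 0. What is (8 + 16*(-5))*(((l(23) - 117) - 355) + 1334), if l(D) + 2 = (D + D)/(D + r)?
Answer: -62064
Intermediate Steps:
l(D) = 0 (l(D) = -2 + (D + D)/(D + 0) = -2 + (2*D)/D = -2 + 2 = 0)
(8 + 16*(-5))*(((l(23) - 117) - 355) + 1334) = (8 + 16*(-5))*(((0 - 117) - 355) + 1334) = (8 - 80)*((-117 - 355) + 1334) = -72*(-472 + 1334) = -72*862 = -62064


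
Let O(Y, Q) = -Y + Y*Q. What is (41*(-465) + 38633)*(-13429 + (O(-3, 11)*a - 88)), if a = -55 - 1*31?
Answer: -214015216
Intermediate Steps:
a = -86 (a = -55 - 31 = -86)
O(Y, Q) = -Y + Q*Y
(41*(-465) + 38633)*(-13429 + (O(-3, 11)*a - 88)) = (41*(-465) + 38633)*(-13429 + (-3*(-1 + 11)*(-86) - 88)) = (-19065 + 38633)*(-13429 + (-3*10*(-86) - 88)) = 19568*(-13429 + (-30*(-86) - 88)) = 19568*(-13429 + (2580 - 88)) = 19568*(-13429 + 2492) = 19568*(-10937) = -214015216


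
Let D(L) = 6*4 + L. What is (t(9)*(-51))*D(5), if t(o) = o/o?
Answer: -1479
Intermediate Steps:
D(L) = 24 + L
t(o) = 1
(t(9)*(-51))*D(5) = (1*(-51))*(24 + 5) = -51*29 = -1479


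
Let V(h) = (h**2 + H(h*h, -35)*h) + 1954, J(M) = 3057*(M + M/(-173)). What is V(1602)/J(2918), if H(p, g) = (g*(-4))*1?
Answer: 241563187/767148036 ≈ 0.31488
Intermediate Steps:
J(M) = 525804*M/173 (J(M) = 3057*(M + M*(-1/173)) = 3057*(M - M/173) = 3057*(172*M/173) = 525804*M/173)
H(p, g) = -4*g (H(p, g) = -4*g*1 = -4*g)
V(h) = 1954 + h**2 + 140*h (V(h) = (h**2 + (-4*(-35))*h) + 1954 = (h**2 + 140*h) + 1954 = 1954 + h**2 + 140*h)
V(1602)/J(2918) = (1954 + 1602**2 + 140*1602)/(((525804/173)*2918)) = (1954 + 2566404 + 224280)/(1534296072/173) = 2792638*(173/1534296072) = 241563187/767148036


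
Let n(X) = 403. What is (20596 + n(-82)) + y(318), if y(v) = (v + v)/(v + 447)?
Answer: 5354957/255 ≈ 21000.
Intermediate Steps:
y(v) = 2*v/(447 + v) (y(v) = (2*v)/(447 + v) = 2*v/(447 + v))
(20596 + n(-82)) + y(318) = (20596 + 403) + 2*318/(447 + 318) = 20999 + 2*318/765 = 20999 + 2*318*(1/765) = 20999 + 212/255 = 5354957/255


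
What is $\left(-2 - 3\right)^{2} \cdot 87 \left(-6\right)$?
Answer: $-13050$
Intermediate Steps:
$\left(-2 - 3\right)^{2} \cdot 87 \left(-6\right) = \left(-5\right)^{2} \cdot 87 \left(-6\right) = 25 \cdot 87 \left(-6\right) = 2175 \left(-6\right) = -13050$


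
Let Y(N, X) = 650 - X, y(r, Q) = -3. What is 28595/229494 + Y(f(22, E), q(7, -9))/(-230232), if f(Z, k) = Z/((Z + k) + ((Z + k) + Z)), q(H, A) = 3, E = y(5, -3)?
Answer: 357500079/2935381256 ≈ 0.12179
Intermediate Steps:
E = -3
f(Z, k) = Z/(2*k + 3*Z) (f(Z, k) = Z/((Z + k) + (k + 2*Z)) = Z/(2*k + 3*Z))
28595/229494 + Y(f(22, E), q(7, -9))/(-230232) = 28595/229494 + (650 - 1*3)/(-230232) = 28595*(1/229494) + (650 - 3)*(-1/230232) = 28595/229494 + 647*(-1/230232) = 28595/229494 - 647/230232 = 357500079/2935381256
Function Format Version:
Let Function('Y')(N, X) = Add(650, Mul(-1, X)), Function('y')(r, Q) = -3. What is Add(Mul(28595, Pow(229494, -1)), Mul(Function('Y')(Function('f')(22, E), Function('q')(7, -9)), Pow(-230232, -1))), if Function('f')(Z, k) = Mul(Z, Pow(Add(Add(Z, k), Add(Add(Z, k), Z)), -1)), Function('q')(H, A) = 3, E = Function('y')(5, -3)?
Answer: Rational(357500079, 2935381256) ≈ 0.12179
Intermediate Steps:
E = -3
Function('f')(Z, k) = Mul(Z, Pow(Add(Mul(2, k), Mul(3, Z)), -1)) (Function('f')(Z, k) = Mul(Z, Pow(Add(Add(Z, k), Add(k, Mul(2, Z))), -1)) = Mul(Z, Pow(Add(Mul(2, k), Mul(3, Z)), -1)))
Add(Mul(28595, Pow(229494, -1)), Mul(Function('Y')(Function('f')(22, E), Function('q')(7, -9)), Pow(-230232, -1))) = Add(Mul(28595, Pow(229494, -1)), Mul(Add(650, Mul(-1, 3)), Pow(-230232, -1))) = Add(Mul(28595, Rational(1, 229494)), Mul(Add(650, -3), Rational(-1, 230232))) = Add(Rational(28595, 229494), Mul(647, Rational(-1, 230232))) = Add(Rational(28595, 229494), Rational(-647, 230232)) = Rational(357500079, 2935381256)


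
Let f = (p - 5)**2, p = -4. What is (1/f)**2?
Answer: 1/6561 ≈ 0.00015242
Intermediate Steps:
f = 81 (f = (-4 - 5)**2 = (-9)**2 = 81)
(1/f)**2 = (1/81)**2 = 1/6561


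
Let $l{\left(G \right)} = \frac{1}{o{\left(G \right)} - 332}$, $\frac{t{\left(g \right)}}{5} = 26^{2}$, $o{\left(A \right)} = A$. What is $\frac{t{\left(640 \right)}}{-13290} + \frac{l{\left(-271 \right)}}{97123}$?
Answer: $- \frac{6598342817}{25944369867} \approx -0.25433$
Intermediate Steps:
$t{\left(g \right)} = 3380$ ($t{\left(g \right)} = 5 \cdot 26^{2} = 5 \cdot 676 = 3380$)
$l{\left(G \right)} = \frac{1}{-332 + G}$ ($l{\left(G \right)} = \frac{1}{G - 332} = \frac{1}{-332 + G}$)
$\frac{t{\left(640 \right)}}{-13290} + \frac{l{\left(-271 \right)}}{97123} = \frac{3380}{-13290} + \frac{1}{\left(-332 - 271\right) 97123} = 3380 \left(- \frac{1}{13290}\right) + \frac{1}{-603} \cdot \frac{1}{97123} = - \frac{338}{1329} - \frac{1}{58565169} = - \frac{6598342817}{25944369867}$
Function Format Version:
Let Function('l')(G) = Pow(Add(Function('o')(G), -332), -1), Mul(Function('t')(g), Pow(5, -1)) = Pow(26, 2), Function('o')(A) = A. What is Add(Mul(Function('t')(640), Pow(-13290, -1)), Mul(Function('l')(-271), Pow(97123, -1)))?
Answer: Rational(-6598342817, 25944369867) ≈ -0.25433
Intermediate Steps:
Function('t')(g) = 3380 (Function('t')(g) = Mul(5, Pow(26, 2)) = Mul(5, 676) = 3380)
Function('l')(G) = Pow(Add(-332, G), -1) (Function('l')(G) = Pow(Add(G, -332), -1) = Pow(Add(-332, G), -1))
Add(Mul(Function('t')(640), Pow(-13290, -1)), Mul(Function('l')(-271), Pow(97123, -1))) = Add(Mul(3380, Pow(-13290, -1)), Mul(Pow(Add(-332, -271), -1), Pow(97123, -1))) = Add(Mul(3380, Rational(-1, 13290)), Mul(Pow(-603, -1), Rational(1, 97123))) = Add(Rational(-338, 1329), Mul(Rational(-1, 603), Rational(1, 97123))) = Add(Rational(-338, 1329), Rational(-1, 58565169)) = Rational(-6598342817, 25944369867)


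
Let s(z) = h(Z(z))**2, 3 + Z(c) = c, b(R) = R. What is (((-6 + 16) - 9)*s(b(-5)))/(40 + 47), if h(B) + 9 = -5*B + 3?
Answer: 1156/87 ≈ 13.287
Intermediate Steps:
Z(c) = -3 + c
h(B) = -6 - 5*B (h(B) = -9 + (-5*B + 3) = -9 + (3 - 5*B) = -6 - 5*B)
s(z) = (9 - 5*z)**2 (s(z) = (-6 - 5*(-3 + z))**2 = (-6 + (15 - 5*z))**2 = (9 - 5*z)**2)
(((-6 + 16) - 9)*s(b(-5)))/(40 + 47) = (((-6 + 16) - 9)*(-9 + 5*(-5))**2)/(40 + 47) = ((10 - 9)*(-9 - 25)**2)/87 = (1*(-34)**2)*(1/87) = (1*1156)*(1/87) = 1156*(1/87) = 1156/87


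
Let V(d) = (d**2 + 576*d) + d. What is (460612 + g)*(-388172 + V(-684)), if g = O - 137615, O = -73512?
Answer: -78583783240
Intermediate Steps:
V(d) = d**2 + 577*d
g = -211127 (g = -73512 - 137615 = -211127)
(460612 + g)*(-388172 + V(-684)) = (460612 - 211127)*(-388172 - 684*(577 - 684)) = 249485*(-388172 - 684*(-107)) = 249485*(-388172 + 73188) = 249485*(-314984) = -78583783240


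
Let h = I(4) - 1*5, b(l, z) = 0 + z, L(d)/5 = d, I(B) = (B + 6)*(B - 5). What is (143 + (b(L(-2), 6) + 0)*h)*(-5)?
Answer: -265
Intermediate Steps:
I(B) = (-5 + B)*(6 + B) (I(B) = (6 + B)*(-5 + B) = (-5 + B)*(6 + B))
L(d) = 5*d
b(l, z) = z
h = -15 (h = (-30 + 4 + 4²) - 1*5 = (-30 + 4 + 16) - 5 = -10 - 5 = -15)
(143 + (b(L(-2), 6) + 0)*h)*(-5) = (143 + (6 + 0)*(-15))*(-5) = (143 + 6*(-15))*(-5) = (143 - 90)*(-5) = 53*(-5) = -265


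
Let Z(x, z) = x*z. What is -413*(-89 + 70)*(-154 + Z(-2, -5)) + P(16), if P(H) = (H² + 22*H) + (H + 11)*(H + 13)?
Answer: -1128577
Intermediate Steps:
P(H) = H² + 22*H + (11 + H)*(13 + H) (P(H) = (H² + 22*H) + (11 + H)*(13 + H) = H² + 22*H + (11 + H)*(13 + H))
-413*(-89 + 70)*(-154 + Z(-2, -5)) + P(16) = -413*(-89 + 70)*(-154 - 2*(-5)) + (143 + 2*16² + 46*16) = -(-7847)*(-154 + 10) + (143 + 2*256 + 736) = -(-7847)*(-144) + (143 + 512 + 736) = -413*2736 + 1391 = -1129968 + 1391 = -1128577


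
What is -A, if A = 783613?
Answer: -783613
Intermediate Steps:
-A = -1*783613 = -783613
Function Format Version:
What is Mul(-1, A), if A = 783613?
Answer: -783613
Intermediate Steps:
Mul(-1, A) = Mul(-1, 783613) = -783613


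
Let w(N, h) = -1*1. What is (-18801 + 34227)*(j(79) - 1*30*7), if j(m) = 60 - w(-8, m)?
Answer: -2298474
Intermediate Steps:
w(N, h) = -1
j(m) = 61 (j(m) = 60 - 1*(-1) = 60 + 1 = 61)
(-18801 + 34227)*(j(79) - 1*30*7) = (-18801 + 34227)*(61 - 1*30*7) = 15426*(61 - 30*7) = 15426*(61 - 210) = 15426*(-149) = -2298474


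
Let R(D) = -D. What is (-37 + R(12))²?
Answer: 2401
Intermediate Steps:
(-37 + R(12))² = (-37 - 1*12)² = (-37 - 12)² = (-49)² = 2401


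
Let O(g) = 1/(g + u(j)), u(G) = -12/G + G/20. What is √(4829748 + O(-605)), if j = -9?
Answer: 36*√4896250233297/36247 ≈ 2197.7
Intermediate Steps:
u(G) = -12/G + G/20 (u(G) = -12/G + G*(1/20) = -12/G + G/20)
O(g) = 1/(53/60 + g) (O(g) = 1/(g + (-12/(-9) + (1/20)*(-9))) = 1/(g + (-12*(-⅑) - 9/20)) = 1/(g + (4/3 - 9/20)) = 1/(g + 53/60) = 1/(53/60 + g))
√(4829748 + O(-605)) = √(4829748 + 60/(53 + 60*(-605))) = √(4829748 + 60/(53 - 36300)) = √(4829748 + 60/(-36247)) = √(4829748 + 60*(-1/36247)) = √(4829748 - 60/36247) = √(175063875696/36247) = 36*√4896250233297/36247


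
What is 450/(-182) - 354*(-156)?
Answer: 5025159/91 ≈ 55222.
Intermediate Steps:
450/(-182) - 354*(-156) = 450*(-1/182) + 55224 = -225/91 + 55224 = 5025159/91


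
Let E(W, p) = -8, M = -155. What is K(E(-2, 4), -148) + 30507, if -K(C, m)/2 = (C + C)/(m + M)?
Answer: 9243589/303 ≈ 30507.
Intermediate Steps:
K(C, m) = -4*C/(-155 + m) (K(C, m) = -2*(C + C)/(m - 155) = -2*2*C/(-155 + m) = -4*C/(-155 + m))
K(E(-2, 4), -148) + 30507 = -4*(-8)/(-155 - 148) + 30507 = -4*(-8)/(-303) + 30507 = -4*(-8)*(-1/303) + 30507 = -32/303 + 30507 = 9243589/303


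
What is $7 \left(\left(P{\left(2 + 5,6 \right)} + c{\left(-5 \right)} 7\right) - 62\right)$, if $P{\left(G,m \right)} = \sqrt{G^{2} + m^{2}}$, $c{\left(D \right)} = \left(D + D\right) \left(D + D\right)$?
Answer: $4466 + 7 \sqrt{85} \approx 4530.5$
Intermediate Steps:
$c{\left(D \right)} = 4 D^{2}$ ($c{\left(D \right)} = 2 D 2 D = 4 D^{2}$)
$7 \left(\left(P{\left(2 + 5,6 \right)} + c{\left(-5 \right)} 7\right) - 62\right) = 7 \left(\left(\sqrt{\left(2 + 5\right)^{2} + 6^{2}} + 4 \left(-5\right)^{2} \cdot 7\right) - 62\right) = 7 \left(\left(\sqrt{7^{2} + 36} + 4 \cdot 25 \cdot 7\right) - 62\right) = 7 \left(\left(\sqrt{49 + 36} + 100 \cdot 7\right) - 62\right) = 7 \left(\left(\sqrt{85} + 700\right) - 62\right) = 7 \left(\left(700 + \sqrt{85}\right) - 62\right) = 7 \left(638 + \sqrt{85}\right) = 4466 + 7 \sqrt{85}$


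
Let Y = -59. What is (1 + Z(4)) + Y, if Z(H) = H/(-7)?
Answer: -410/7 ≈ -58.571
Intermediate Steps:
Z(H) = -H/7 (Z(H) = H*(-⅐) = -H/7)
(1 + Z(4)) + Y = (1 - ⅐*4) - 59 = (1 - 4/7) - 59 = 3/7 - 59 = -410/7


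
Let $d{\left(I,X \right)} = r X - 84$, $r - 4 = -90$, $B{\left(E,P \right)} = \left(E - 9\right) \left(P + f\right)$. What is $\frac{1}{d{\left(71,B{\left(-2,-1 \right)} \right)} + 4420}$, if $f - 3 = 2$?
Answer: $\frac{1}{8120} \approx 0.00012315$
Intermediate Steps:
$f = 5$ ($f = 3 + 2 = 5$)
$B{\left(E,P \right)} = \left(-9 + E\right) \left(5 + P\right)$ ($B{\left(E,P \right)} = \left(E - 9\right) \left(P + 5\right) = \left(-9 + E\right) \left(5 + P\right)$)
$r = -86$ ($r = 4 - 90 = -86$)
$d{\left(I,X \right)} = -84 - 86 X$ ($d{\left(I,X \right)} = - 86 X - 84 = -84 - 86 X$)
$\frac{1}{d{\left(71,B{\left(-2,-1 \right)} \right)} + 4420} = \frac{1}{\left(-84 - 86 \left(-45 - -9 + 5 \left(-2\right) - -2\right)\right) + 4420} = \frac{1}{\left(-84 - 86 \left(-45 + 9 - 10 + 2\right)\right) + 4420} = \frac{1}{\left(-84 - -3784\right) + 4420} = \frac{1}{\left(-84 + 3784\right) + 4420} = \frac{1}{3700 + 4420} = \frac{1}{8120}$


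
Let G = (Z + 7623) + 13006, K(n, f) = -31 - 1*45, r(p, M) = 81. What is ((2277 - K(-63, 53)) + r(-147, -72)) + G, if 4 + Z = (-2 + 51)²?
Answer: 25460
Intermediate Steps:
K(n, f) = -76 (K(n, f) = -31 - 45 = -76)
Z = 2397 (Z = -4 + (-2 + 51)² = -4 + 49² = -4 + 2401 = 2397)
G = 23026 (G = (2397 + 7623) + 13006 = 10020 + 13006 = 23026)
((2277 - K(-63, 53)) + r(-147, -72)) + G = ((2277 - 1*(-76)) + 81) + 23026 = ((2277 + 76) + 81) + 23026 = (2353 + 81) + 23026 = 2434 + 23026 = 25460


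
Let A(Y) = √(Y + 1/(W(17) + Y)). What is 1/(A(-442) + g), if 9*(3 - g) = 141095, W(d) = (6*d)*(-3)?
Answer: -949669776/14885361886729 - 162*I*√61825379/14885361886729 ≈ -6.3799e-5 - 8.5573e-8*I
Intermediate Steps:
W(d) = -18*d
g = -141068/9 (g = 3 - ⅑*141095 = 3 - 141095/9 = -141068/9 ≈ -15674.)
A(Y) = √(Y + 1/(-306 + Y)) (A(Y) = √(Y + 1/(-18*17 + Y)) = √(Y + 1/(-306 + Y)))
1/(A(-442) + g) = 1/(√((1 - 442*(-306 - 442))/(-306 - 442)) - 141068/9) = 1/(√((1 - 442*(-748))/(-748)) - 141068/9) = 1/(√(-(1 + 330616)/748) - 141068/9) = 1/(√(-1/748*330617) - 141068/9) = 1/(√(-330617/748) - 141068/9) = 1/(I*√61825379/374 - 141068/9) = 1/(-141068/9 + I*√61825379/374)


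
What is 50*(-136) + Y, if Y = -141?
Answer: -6941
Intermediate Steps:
50*(-136) + Y = 50*(-136) - 141 = -6800 - 141 = -6941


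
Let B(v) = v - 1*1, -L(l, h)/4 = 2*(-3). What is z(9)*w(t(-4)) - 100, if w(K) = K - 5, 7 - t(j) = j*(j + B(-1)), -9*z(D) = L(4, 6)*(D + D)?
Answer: 956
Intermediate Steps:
L(l, h) = 24 (L(l, h) = -8*(-3) = -4*(-6) = 24)
B(v) = -1 + v (B(v) = v - 1 = -1 + v)
z(D) = -16*D/3 (z(D) = -8*(D + D)/3 = -8*2*D/3 = -16*D/3)
t(j) = 7 - j*(-2 + j) (t(j) = 7 - j*(j + (-1 - 1)) = 7 - j*(j - 2) = 7 - j*(-2 + j))
w(K) = -5 + K
z(9)*w(t(-4)) - 100 = (-16/3*9)*(-5 + (7 - 1*(-4)**2 + 2*(-4))) - 100 = -48*(-5 + (7 - 1*16 - 8)) - 100 = -48*(-5 + (7 - 16 - 8)) - 100 = -48*(-5 - 17) - 100 = -48*(-22) - 100 = 1056 - 100 = 956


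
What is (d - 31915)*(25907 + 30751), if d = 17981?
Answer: -789472572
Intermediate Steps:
(d - 31915)*(25907 + 30751) = (17981 - 31915)*(25907 + 30751) = -13934*56658 = -789472572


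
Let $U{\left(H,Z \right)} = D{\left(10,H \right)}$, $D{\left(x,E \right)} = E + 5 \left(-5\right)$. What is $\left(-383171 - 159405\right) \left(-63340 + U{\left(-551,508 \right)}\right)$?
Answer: $34679287616$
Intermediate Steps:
$D{\left(x,E \right)} = -25 + E$ ($D{\left(x,E \right)} = E - 25 = -25 + E$)
$U{\left(H,Z \right)} = -25 + H$
$\left(-383171 - 159405\right) \left(-63340 + U{\left(-551,508 \right)}\right) = \left(-383171 - 159405\right) \left(-63340 - 576\right) = - 542576 \left(-63340 - 576\right) = \left(-542576\right) \left(-63916\right) = 34679287616$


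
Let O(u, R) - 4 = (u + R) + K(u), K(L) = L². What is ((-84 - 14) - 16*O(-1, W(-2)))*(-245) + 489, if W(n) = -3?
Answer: 28419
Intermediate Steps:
O(u, R) = 4 + R + u + u² (O(u, R) = 4 + ((u + R) + u²) = 4 + ((R + u) + u²) = 4 + (R + u + u²) = 4 + R + u + u²)
((-84 - 14) - 16*O(-1, W(-2)))*(-245) + 489 = ((-84 - 14) - 16*(4 - 3 - 1 + (-1)²))*(-245) + 489 = (-98 - 16*(4 - 3 - 1 + 1))*(-245) + 489 = (-98 - 16*1)*(-245) + 489 = (-98 - 16)*(-245) + 489 = -114*(-245) + 489 = 27930 + 489 = 28419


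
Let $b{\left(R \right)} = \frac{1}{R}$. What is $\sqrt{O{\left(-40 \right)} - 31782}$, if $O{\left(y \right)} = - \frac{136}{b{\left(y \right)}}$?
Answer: $i \sqrt{26342} \approx 162.3 i$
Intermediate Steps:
$O{\left(y \right)} = - 136 y$ ($O{\left(y \right)} = - \frac{136}{\frac{1}{y}} = - 136 y$)
$\sqrt{O{\left(-40 \right)} - 31782} = \sqrt{\left(-136\right) \left(-40\right) - 31782} = \sqrt{5440 - 31782} = \sqrt{-26342} = i \sqrt{26342}$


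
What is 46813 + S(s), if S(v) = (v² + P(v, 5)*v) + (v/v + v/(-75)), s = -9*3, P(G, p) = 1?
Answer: 1187909/25 ≈ 47516.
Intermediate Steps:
s = -27
S(v) = 1 + v² + 74*v/75 (S(v) = (v² + 1*v) + (v/v + v/(-75)) = (v² + v) + (1 + v*(-1/75)) = (v + v²) + (1 - v/75) = 1 + v² + 74*v/75)
46813 + S(s) = 46813 + (1 + (-27)² + (74/75)*(-27)) = 46813 + (1 + 729 - 666/25) = 46813 + 17584/25 = 1187909/25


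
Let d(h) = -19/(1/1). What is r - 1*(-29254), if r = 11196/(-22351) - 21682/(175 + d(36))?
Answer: 50757599533/1743378 ≈ 29115.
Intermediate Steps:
d(h) = -19 (d(h) = -19/1 = -19*1 = -19)
r = -243180479/1743378 (r = 11196/(-22351) - 21682/(175 - 19) = 11196*(-1/22351) - 21682/156 = -11196/22351 - 21682*1/156 = -11196/22351 - 10841/78 = -243180479/1743378 ≈ -139.49)
r - 1*(-29254) = -243180479/1743378 - 1*(-29254) = -243180479/1743378 + 29254 = 50757599533/1743378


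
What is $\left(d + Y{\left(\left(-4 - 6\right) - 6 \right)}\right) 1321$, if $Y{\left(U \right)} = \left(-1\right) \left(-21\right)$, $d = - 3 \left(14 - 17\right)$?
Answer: $39630$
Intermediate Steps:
$d = 9$ ($d = \left(-3\right) \left(-3\right) = 9$)
$Y{\left(U \right)} = 21$
$\left(d + Y{\left(\left(-4 - 6\right) - 6 \right)}\right) 1321 = \left(9 + 21\right) 1321 = 30 \cdot 1321 = 39630$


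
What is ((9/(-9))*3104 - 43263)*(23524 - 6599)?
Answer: -784761475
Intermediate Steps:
((9/(-9))*3104 - 43263)*(23524 - 6599) = ((9*(-1/9))*3104 - 43263)*16925 = (-1*3104 - 43263)*16925 = (-3104 - 43263)*16925 = -46367*16925 = -784761475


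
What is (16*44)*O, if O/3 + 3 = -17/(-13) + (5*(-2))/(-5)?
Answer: 8448/13 ≈ 649.85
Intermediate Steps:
O = 12/13 (O = -9 + 3*(-17/(-13) + (5*(-2))/(-5)) = -9 + 3*(-17*(-1/13) - 10*(-⅕)) = -9 + 3*(17/13 + 2) = -9 + 3*(43/13) = -9 + 129/13 = 12/13 ≈ 0.92308)
(16*44)*O = (16*44)*(12/13) = 704*(12/13) = 8448/13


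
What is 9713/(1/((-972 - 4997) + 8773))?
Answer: 27235252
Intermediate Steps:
9713/(1/((-972 - 4997) + 8773)) = 9713/(1/(-5969 + 8773)) = 9713/(1/2804) = 9713*2804 = 27235252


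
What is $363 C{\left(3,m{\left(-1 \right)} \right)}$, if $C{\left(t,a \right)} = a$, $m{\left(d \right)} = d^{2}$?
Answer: $363$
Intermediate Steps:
$363 C{\left(3,m{\left(-1 \right)} \right)} = 363 \left(-1\right)^{2} = 363 \cdot 1 = 363$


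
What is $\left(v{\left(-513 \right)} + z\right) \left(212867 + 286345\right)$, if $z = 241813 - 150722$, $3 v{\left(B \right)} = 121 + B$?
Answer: $45408489924$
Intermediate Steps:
$v{\left(B \right)} = \frac{121}{3} + \frac{B}{3}$ ($v{\left(B \right)} = \frac{121 + B}{3} = \frac{121}{3} + \frac{B}{3}$)
$z = 91091$ ($z = 241813 - 150722 = 91091$)
$\left(v{\left(-513 \right)} + z\right) \left(212867 + 286345\right) = \left(\left(\frac{121}{3} + \frac{1}{3} \left(-513\right)\right) + 91091\right) \left(212867 + 286345\right) = \left(\left(\frac{121}{3} - 171\right) + 91091\right) 499212 = \left(- \frac{392}{3} + 91091\right) 499212 = \frac{272881}{3} \cdot 499212 = 45408489924$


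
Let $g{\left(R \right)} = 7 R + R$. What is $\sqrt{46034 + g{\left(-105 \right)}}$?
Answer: $\sqrt{45194} \approx 212.59$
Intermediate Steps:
$g{\left(R \right)} = 8 R$
$\sqrt{46034 + g{\left(-105 \right)}} = \sqrt{46034 + 8 \left(-105\right)} = \sqrt{46034 - 840} = \sqrt{45194}$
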